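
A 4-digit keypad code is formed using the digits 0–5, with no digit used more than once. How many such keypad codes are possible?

Choose and order 4 of the 6 symbols: the first digit has 6 options, the next 5, then 4, 3.
6 × 5 × 4 × 3 = 360.

360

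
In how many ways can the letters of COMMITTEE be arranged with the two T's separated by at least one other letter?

There are 9!/(2!·2!·2!) = 45360 arrangements of COMMITTEE in total.
Arrangements with the T's together: treat TT as one letter, giving (8)!/(2!·2!) = 10080.
Hence 45360 − 10080 = 35280.

35280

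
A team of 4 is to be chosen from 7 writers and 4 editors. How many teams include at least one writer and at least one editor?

294

Unrestricted: C(11,4) = 330 ways to pick any 4 of the 11.
Subtract selections that omit an entire group: no writers → C(4,4) = 1; no editors → C(7,4) = 35.
Both groups omitted at once is impossible, so 330 − 36 = 294.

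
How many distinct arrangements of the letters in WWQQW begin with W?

6

With the first slot taken by W, it remains to arrange the other 4 letters (WQQW).
Those 4 letters have Q appearing twice and W appearing twice, giving (4)!/(2!·2!) = 6.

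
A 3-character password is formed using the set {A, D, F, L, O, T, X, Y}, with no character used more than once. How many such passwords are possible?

336

Choose and order 3 of the 8 symbols: the first character has 8 options, the next 7, then 6.
8 × 7 × 6 = 336.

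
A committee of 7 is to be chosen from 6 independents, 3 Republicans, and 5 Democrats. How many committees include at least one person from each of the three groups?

Total 7-person selections from all 14: C(14,7) = 3432.
Subtract selections that omit an entire group: no independents → C(8,7) = 8; no Republicans → C(11,7) = 330; no Democrats → C(9,7) = 36.
Add back selections omitting two groups (i.e. drawn from a single group): C(6,7) + C(3,7) + C(5,7) = 0.
By inclusion–exclusion: 3432 − 374 + 0 = 3058.

3058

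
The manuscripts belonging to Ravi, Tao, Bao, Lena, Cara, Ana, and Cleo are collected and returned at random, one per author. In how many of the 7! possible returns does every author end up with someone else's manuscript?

1854

Count assignments avoiding every fixed point. For any j of the 7 authors fixed to their own manuscript, the other 7−j can be arranged in (7−j)! ways.
By inclusion–exclusion this is Σ_{j=0}^{7} (−1)^j C(7,j)·(7−j)!.
Computing: 5040 − 5040 + 2520 − 840 + 210 − 42 + 7 − 1 = 1854.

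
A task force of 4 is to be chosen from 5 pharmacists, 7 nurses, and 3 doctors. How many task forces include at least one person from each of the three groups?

Total 4-person selections from all 15: C(15,4) = 1365.
Subtract selections that omit an entire group: no pharmacists → C(10,4) = 210; no nurses → C(8,4) = 70; no doctors → C(12,4) = 495.
Add back selections omitting two groups (i.e. drawn from a single group): C(5,4) + C(7,4) + C(3,4) = 40.
By inclusion–exclusion: 1365 − 775 + 40 = 630.

630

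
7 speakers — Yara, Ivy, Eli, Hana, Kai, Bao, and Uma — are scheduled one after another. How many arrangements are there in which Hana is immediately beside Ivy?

1440

Glue Hana and Ivy into one block (2 internal orders), leaving 6 units to arrange in a row.
So the count is 2·(6)! = 1440.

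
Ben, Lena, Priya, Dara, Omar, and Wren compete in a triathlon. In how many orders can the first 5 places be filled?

There are 6 choices for 1st place, 5 for 2nd, and so on down to 2 for position 5.
That gives 6 × 5 × 4 × 3 × 2 = 720.

720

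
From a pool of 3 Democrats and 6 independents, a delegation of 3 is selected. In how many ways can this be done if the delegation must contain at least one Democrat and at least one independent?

Unrestricted: C(9,3) = 84 ways to pick any 3 of the 9.
Subtract selections that omit an entire group: no Democrats → C(6,3) = 20; no independents → C(3,3) = 1.
Both groups omitted at once is impossible, so 84 − 21 = 63.

63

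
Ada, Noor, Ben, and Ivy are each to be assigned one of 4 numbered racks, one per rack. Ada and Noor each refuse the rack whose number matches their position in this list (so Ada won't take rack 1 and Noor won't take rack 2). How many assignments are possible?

Let Aᵢ (for i ∈ {1, 2}) be the placements that put person i in their forbidden rack. Any j of these fix j positions, leaving (4−j)! ways to fill the rest, and there are C(2,j) ways to pick which j.
By inclusion–exclusion, the number of valid placements is Σ_{j=0}^{2} (−1)^j C(2,j)·(4−j)!.
Computing: 24 − 12 + 2 = 14.

14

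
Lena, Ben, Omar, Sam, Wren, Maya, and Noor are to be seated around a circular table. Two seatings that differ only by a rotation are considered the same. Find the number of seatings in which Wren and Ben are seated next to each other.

Treat {Wren, Ben} as one unit (2 internal orders) and seat the resulting 6 units around the table: (5)! circular arrangements.
So 2 × (5)! = 2 × 120 = 240.

240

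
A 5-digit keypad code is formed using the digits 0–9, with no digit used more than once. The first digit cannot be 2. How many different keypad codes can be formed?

The first digit has 10−1 = 9 choices (anything except 2).
The remaining 4 digits are filled from the other 9 symbols without repetition: 9 × 8 × 7 × 6 = 3024.
Total: 9 × 3024 = 27216.

27216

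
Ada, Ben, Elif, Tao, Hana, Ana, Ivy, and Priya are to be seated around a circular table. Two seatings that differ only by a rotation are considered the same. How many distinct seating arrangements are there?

5040

Around a circle, 8 distinct people have 8!/8 = (7)! = 5040 rotationally distinct seatings.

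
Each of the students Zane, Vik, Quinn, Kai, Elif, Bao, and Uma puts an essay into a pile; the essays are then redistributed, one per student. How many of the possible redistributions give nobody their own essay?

This is the derangement count D_7: permutations of 7 items with no fixed point.
By inclusion–exclusion this is Σ_{j=0}^{7} (−1)^j C(7,j)·(7−j)!.
Computing: 5040 − 5040 + 2520 − 840 + 210 − 42 + 7 − 1 = 1854.

1854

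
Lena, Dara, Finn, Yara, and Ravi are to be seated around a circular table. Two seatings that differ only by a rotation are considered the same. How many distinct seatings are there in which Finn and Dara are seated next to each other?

Treat {Finn, Dara} as one unit (2 internal orders) and seat the resulting 4 units around the table: (3)! circular arrangements.
So 2 × (3)! = 2 × 6 = 12.

12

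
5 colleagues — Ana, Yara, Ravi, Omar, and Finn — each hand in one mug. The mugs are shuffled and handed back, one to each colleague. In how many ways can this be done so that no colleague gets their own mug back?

44

Let Aᵢ be the assignments in which colleague i gets their own mug. We want the size of the complement of A₁∪…∪A_5.
By inclusion–exclusion this is Σ_{j=0}^{5} (−1)^j C(5,j)·(5−j)!.
Computing: 120 − 120 + 60 − 20 + 5 − 1 = 44.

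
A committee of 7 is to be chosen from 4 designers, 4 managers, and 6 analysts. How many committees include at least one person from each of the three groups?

With no constraint there are C(14,7) = 3432 possible selections.
Subtract selections that omit an entire group: no designers → C(10,7) = 120; no managers → C(10,7) = 120; no analysts → C(8,7) = 8.
Add back selections omitting two groups (i.e. drawn from a single group): C(4,7) + C(4,7) + C(6,7) = 0.
By inclusion–exclusion: 3432 − 248 + 0 = 3184.

3184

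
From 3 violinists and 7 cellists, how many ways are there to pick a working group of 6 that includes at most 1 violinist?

Split by how many violinists are chosen (0 through 1).
Sum: C(3,0)·C(7,6) + C(3,1)·C(7,5) = 7 + 63 = 70.

70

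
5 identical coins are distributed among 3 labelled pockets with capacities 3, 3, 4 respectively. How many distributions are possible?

14

Without the upper bounds there are C(7,2) = 21 ways to split 5 among 3 pockets.
Subtract solutions that violate a single cap (substitute x_i' = x_i − (cap_i+1)): x_1 ≥ 4 gives C(3,2) = 3; x_2 ≥ 4 gives C(3,2) = 3; x_3 ≥ 5 gives C(2,2) = 1. Together 7.
No two caps can be exceeded simultaneously, so the pair terms are all 0.
By inclusion–exclusion the count is 21 − 7 + 0 = 14.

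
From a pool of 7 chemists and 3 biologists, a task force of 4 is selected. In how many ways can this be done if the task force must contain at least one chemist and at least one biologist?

175

With no constraint there are C(10,4) = 210 possible selections.
Selections missing a whole group: no chemists → C(3,4) = 0; no biologists → C(7,4) = 35.
Both groups omitted at once is impossible, so 210 − 35 = 175.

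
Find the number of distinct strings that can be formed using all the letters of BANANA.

The 6 letters of BANANA have repeats: A appearing 3 times and N appearing twice.
So there are 6! / (3!·2!) = 60 distinguishable arrangements.

60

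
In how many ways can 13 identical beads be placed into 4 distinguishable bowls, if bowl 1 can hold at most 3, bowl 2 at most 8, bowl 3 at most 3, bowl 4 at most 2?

By stars and bars, unrestricted non-negative solutions to x_1+…+x_4 = 13 number C(13+3,3) = 560.
Subtract solutions that violate a single cap (substitute x_i' = x_i − (cap_i+1)): x_1 ≥ 4 gives C(12,3) = 220; x_2 ≥ 9 gives C(7,3) = 35; x_3 ≥ 4 gives C(12,3) = 220; x_4 ≥ 3 gives C(13,3) = 286. Together 761.
Add back pairs where two caps are both exceeded: 1 + 56 + 84 + 1 + 4 + 84 = 230.
Subtract triples: 0 + 0 + 10 + 0 = 10.
By inclusion–exclusion the count is 560 − 761 + 230 − 10 = 19.

19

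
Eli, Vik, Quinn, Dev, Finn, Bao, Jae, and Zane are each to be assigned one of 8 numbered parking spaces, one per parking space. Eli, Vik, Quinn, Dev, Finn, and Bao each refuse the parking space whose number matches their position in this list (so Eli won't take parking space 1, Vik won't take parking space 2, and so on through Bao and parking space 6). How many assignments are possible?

18806

Let Aᵢ (for 1 ≤ i ≤ 6) be the placements that put person i in their forbidden parking space. Any j of these fix j positions, leaving (8−j)! ways to fill the rest, and there are C(6,j) ways to pick which j.
By inclusion–exclusion, the number of valid placements is Σ_{j=0}^{6} (−1)^j C(6,j)·(8−j)!.
Computing: 40320 − 30240 + 10800 − 2400 + 360 − 36 + 2 = 18806.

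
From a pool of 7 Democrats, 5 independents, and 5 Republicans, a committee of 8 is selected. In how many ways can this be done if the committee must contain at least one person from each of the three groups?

23275

With no constraint there are C(17,8) = 24310 possible selections.
Subtract selections that omit an entire group: no Democrats → C(10,8) = 45; no independents → C(12,8) = 495; no Republicans → C(12,8) = 495.
Add back selections omitting two groups (i.e. drawn from a single group): C(7,8) + C(5,8) + C(5,8) = 0.
By inclusion–exclusion: 24310 − 1035 + 0 = 23275.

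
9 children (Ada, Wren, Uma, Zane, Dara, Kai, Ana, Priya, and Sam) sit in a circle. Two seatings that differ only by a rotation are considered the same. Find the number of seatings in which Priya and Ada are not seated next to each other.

Without the restriction there are (8)! = 40320 seatings.
Those with Priya next to Ada: fuse the pair into one unit and seat 8 units around a circle — 2·(7)! = 10080.
Subtracting, 40320 − 10080 = 30240.

30240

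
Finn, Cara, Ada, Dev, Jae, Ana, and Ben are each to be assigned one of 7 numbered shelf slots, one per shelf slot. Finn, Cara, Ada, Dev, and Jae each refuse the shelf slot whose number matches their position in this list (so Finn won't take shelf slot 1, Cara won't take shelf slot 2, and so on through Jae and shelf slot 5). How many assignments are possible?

Let Aᵢ (for 1 ≤ i ≤ 5) be the placements that put person i in their forbidden shelf slot. Any j of these fix j positions, leaving (7−j)! ways to fill the rest, and there are C(5,j) ways to pick which j.
By inclusion–exclusion, the number of valid placements is Σ_{j=0}^{5} (−1)^j C(5,j)·(7−j)!.
Computing: 5040 − 3600 + 1200 − 240 + 30 − 2 = 2428.

2428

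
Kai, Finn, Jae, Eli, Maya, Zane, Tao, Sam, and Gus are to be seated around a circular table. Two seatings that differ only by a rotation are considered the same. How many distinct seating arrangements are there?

40320

Seat Kai anywhere (absorbing the rotational symmetry), then permute the other 8: (8)! = 40320.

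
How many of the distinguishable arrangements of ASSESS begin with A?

5

With the first slot taken by A, it remains to arrange the other 5 letters (SSESS).
Those 5 letters have S appearing 4 times, giving (5)!/(4!) = 5.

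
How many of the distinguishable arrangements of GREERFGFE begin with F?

1680

With the first slot taken by F, it remains to arrange the other 8 letters (GREERGFE).
Those 8 letters have E appearing 3 times, G appearing twice, and R appearing twice, giving (8)!/(3!·2!·2!) = 1680.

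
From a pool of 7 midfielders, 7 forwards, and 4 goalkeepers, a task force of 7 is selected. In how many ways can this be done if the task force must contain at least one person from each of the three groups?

Unrestricted: C(18,7) = 31824 ways to pick any 7 of the 18.
Selections missing a whole group: no midfielders → C(11,7) = 330; no forwards → C(11,7) = 330; no goalkeepers → C(14,7) = 3432.
Add back selections omitting two groups (i.e. drawn from a single group): C(7,7) + C(7,7) + C(4,7) = 2.
By inclusion–exclusion: 31824 − 4092 + 2 = 27734.

27734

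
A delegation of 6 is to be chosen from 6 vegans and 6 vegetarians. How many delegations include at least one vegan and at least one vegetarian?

922

Total 6-person selections from all 12: C(12,6) = 924.
Subtract selections that omit an entire group: no vegans → C(6,6) = 1; no vegetarians → C(6,6) = 1.
Both groups omitted at once is impossible, so 924 − 2 = 922.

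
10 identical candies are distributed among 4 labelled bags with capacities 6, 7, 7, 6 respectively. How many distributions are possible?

226

By stars and bars, unrestricted non-negative solutions to x_1+…+x_4 = 10 number C(10+3,3) = 286.
Subtract solutions that violate a single cap (substitute x_i' = x_i − (cap_i+1)): x_1 ≥ 7 gives C(6,3) = 20; x_2 ≥ 8 gives C(5,3) = 10; x_3 ≥ 8 gives C(5,3) = 10; x_4 ≥ 7 gives C(6,3) = 20. Together 60.
No two caps can be exceeded simultaneously, so the pair terms are all 0.
By inclusion–exclusion the count is 286 − 60 + 0 = 226.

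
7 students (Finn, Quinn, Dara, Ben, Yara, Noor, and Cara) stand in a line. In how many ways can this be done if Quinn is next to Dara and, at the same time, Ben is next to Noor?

480

Treat {Quinn,Dara} as one block (2 orders) and {Ben,Noor} as another (2 orders).
That leaves 5 units to arrange: 2 × 2 × 5! = 4 × 120 = 480.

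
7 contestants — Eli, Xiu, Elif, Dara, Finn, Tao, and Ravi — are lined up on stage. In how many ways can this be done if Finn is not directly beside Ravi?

Of the 7! = 5040 arrangements, those with Finn and Ravi adjacent number 2 × 6! = 1440 (treat the pair as a block with 2 internal orders).
So 5040 − 1440 = 3600 arrangements keep them apart.

3600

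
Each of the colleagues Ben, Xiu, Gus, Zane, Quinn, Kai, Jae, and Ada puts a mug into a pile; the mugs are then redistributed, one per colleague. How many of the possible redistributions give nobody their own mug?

Count assignments avoiding every fixed point. For any j of the 8 colleagues fixed to their own mug, the other 8−j can be arranged in (8−j)! ways.
By inclusion–exclusion this is Σ_{j=0}^{8} (−1)^j C(8,j)·(8−j)!.
Computing: 40320 − 40320 + 20160 − 6720 + 1680 − 336 + 56 − 8 + 1 = 14833.

14833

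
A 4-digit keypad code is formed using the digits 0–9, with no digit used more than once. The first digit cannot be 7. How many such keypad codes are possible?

The first digit has 10−1 = 9 choices (anything except 7).
The remaining 3 digits are filled from the other 9 symbols without repetition: 9 × 8 × 7 = 504.
Total: 9 × 504 = 4536.

4536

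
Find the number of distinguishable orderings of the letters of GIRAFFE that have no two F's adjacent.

There are 7!/(2!) = 2520 arrangements of GIRAFFE in total.
If the two F's are adjacent, glue them into one block, leaving 6 items to arrange: (6)! = 720 ways.
Subtracting, 2520 − 720 = 1800 arrangements keep the F's apart.

1800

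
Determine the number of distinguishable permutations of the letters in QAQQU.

QAQQU has 5 letters with Q appearing 3 times.
So there are 5! / (3!) = 20 distinguishable arrangements.

20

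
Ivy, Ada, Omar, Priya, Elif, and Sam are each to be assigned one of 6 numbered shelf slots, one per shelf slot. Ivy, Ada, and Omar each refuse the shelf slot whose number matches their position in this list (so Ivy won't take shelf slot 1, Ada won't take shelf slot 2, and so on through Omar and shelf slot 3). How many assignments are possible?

426

Let Aᵢ (for i ∈ {1, 2, 3}) be the placements that put person i in their forbidden shelf slot. Any j of these fix j positions, leaving (6−j)! ways to fill the rest, and there are C(3,j) ways to pick which j.
By inclusion–exclusion, the number of valid placements is Σ_{j=0}^{3} (−1)^j C(3,j)·(6−j)!.
Computing: 720 − 360 + 72 − 6 = 426.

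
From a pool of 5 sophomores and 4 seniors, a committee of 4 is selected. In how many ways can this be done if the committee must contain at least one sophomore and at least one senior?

120

Unrestricted: C(9,4) = 126 ways to pick any 4 of the 9.
Subtract selections that omit an entire group: no sophomores → C(4,4) = 1; no seniors → C(5,4) = 5.
Both groups omitted at once is impossible, so 126 − 6 = 120.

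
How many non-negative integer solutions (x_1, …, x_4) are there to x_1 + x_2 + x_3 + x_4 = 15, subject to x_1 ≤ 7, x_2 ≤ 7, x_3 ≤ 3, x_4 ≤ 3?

48

By stars and bars, unrestricted non-negative solutions to x_1+…+x_4 = 15 number C(15+3,3) = 816.
Subtract solutions that violate a single cap (substitute x_i' = x_i − (cap_i+1)): x_1 ≥ 8 gives C(10,3) = 120; x_2 ≥ 8 gives C(10,3) = 120; x_3 ≥ 4 gives C(14,3) = 364; x_4 ≥ 4 gives C(14,3) = 364. Together 968.
Add back pairs where two caps are both exceeded: 0 + 20 + 20 + 20 + 20 + 120 = 200.
By inclusion–exclusion the count is 816 − 968 + 200 = 48.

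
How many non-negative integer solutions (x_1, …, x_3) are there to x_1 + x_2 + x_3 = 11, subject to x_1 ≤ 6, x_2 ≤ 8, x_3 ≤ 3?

Ignoring the caps, the number of non-negative solutions to x_1+…+x_3 = 11 is C(13,2) = 78.
Subtract solutions that violate a single cap (substitute x_i' = x_i − (cap_i+1)): x_1 ≥ 7 gives C(6,2) = 15; x_2 ≥ 9 gives C(4,2) = 6; x_3 ≥ 4 gives C(9,2) = 36. Together 57.
Add back pairs where two caps are both exceeded: 0 + 1 + 0 = 1.
By inclusion–exclusion the count is 78 − 57 + 1 = 22.

22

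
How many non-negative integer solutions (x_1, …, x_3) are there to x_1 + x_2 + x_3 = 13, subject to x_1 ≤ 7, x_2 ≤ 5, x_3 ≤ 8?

33

Ignoring the caps, the number of non-negative solutions to x_1+…+x_3 = 13 is C(15,2) = 105.
Subtract solutions that violate a single cap (substitute x_i' = x_i − (cap_i+1)): x_1 ≥ 8 gives C(7,2) = 21; x_2 ≥ 6 gives C(9,2) = 36; x_3 ≥ 9 gives C(6,2) = 15. Together 72.
No two caps can be exceeded simultaneously, so the pair terms are all 0.
By inclusion–exclusion the count is 105 − 72 + 0 = 33.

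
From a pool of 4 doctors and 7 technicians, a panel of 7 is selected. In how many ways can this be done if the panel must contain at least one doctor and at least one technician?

329

Total 7-person selections from all 11: C(11,7) = 330.
Selections missing a whole group: no doctors → C(7,7) = 1; no technicians → C(4,7) = 0.
Both groups omitted at once is impossible, so 330 − 1 = 329.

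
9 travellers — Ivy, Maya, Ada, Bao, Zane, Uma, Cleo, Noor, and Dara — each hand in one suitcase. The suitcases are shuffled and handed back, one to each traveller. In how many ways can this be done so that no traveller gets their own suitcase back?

133496

This is the derangement count D_9: permutations of 9 items with no fixed point.
By inclusion–exclusion this is Σ_{j=0}^{9} (−1)^j C(9,j)·(9−j)!.
Computing: 362880 − 362880 + 181440 − 60480 + 15120 − 3024 + 504 − 72 + 9 − 1 = 133496.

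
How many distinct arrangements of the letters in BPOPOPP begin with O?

Fix O in the first position and arrange the remaining 6 letters.
Those 6 letters have P appearing 4 times, giving (6)!/(4!) = 30.

30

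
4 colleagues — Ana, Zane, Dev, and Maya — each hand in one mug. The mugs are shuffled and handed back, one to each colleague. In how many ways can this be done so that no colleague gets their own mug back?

9

This is the derangement count D_4: permutations of 4 items with no fixed point.
By inclusion–exclusion this is Σ_{j=0}^{4} (−1)^j C(4,j)·(4−j)!.
Computing: 24 − 24 + 12 − 4 + 1 = 9.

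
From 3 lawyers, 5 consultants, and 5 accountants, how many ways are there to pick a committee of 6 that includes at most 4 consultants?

Split by how many consultants are chosen (0 through 4).
Sum: C(5,0)·C(8,6) + C(5,1)·C(8,5) + C(5,2)·C(8,4) + C(5,3)·C(8,3) + C(5,4)·C(8,2) = 28 + 280 + 700 + 560 + 140 = 1708.

1708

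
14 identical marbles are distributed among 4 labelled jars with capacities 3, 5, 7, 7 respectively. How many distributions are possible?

Without the upper bounds there are C(17,3) = 680 ways to split 14 among 4 jars.
Subtract solutions that violate a single cap (substitute x_i' = x_i − (cap_i+1)): x_1 ≥ 4 gives C(13,3) = 286; x_2 ≥ 6 gives C(11,3) = 165; x_3 ≥ 8 gives C(9,3) = 84; x_4 ≥ 8 gives C(9,3) = 84. Together 619.
Add back pairs where two caps are both exceeded: 35 + 10 + 10 + 1 + 1 + 0 = 57.
By inclusion–exclusion the count is 680 − 619 + 57 = 118.

118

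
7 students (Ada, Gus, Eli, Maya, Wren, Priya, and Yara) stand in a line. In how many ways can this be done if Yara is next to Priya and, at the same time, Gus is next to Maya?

480

Treat {Yara,Priya} as one block (2 orders) and {Gus,Maya} as another (2 orders).
That leaves 5 units to arrange: 2 × 2 × 5! = 4 × 120 = 480.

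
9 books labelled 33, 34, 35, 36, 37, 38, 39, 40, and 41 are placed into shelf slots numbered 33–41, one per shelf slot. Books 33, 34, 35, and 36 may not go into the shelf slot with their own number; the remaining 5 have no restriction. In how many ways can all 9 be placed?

Let Aᵢ (for 33 ≤ i ≤ 36) be the placements that put book i in its forbidden shelf slot. Any j of these fix j positions, leaving (9−j)! ways to fill the rest, and there are C(4,j) ways to pick which j.
By inclusion–exclusion, the number of valid placements is Σ_{j=0}^{4} (−1)^j C(4,j)·(9−j)!.
Computing: 362880 − 161280 + 30240 − 2880 + 120 = 229080.

229080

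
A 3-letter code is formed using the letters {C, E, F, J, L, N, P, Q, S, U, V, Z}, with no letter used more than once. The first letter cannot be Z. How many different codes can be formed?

The first letter has 12−1 = 11 choices (anything except Z).
The remaining 2 letters are filled from the other 11 symbols without repetition: 11 × 10 = 110.
Total: 11 × 110 = 1210.

1210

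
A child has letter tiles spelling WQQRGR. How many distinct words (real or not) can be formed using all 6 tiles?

180

Letter multiplicities in WQQRGR: G×1, Q×2, R×2, W×1.
The number of distinct arrangements is 6!/(2!·2!) = 720/4 = 180.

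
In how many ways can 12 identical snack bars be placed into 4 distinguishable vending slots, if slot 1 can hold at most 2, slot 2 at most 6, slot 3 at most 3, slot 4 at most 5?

30

By stars and bars, unrestricted non-negative solutions to x_1+…+x_4 = 12 number C(12+3,3) = 455.
Subtract solutions that violate a single cap (substitute x_i' = x_i − (cap_i+1)): x_1 ≥ 3 gives C(12,3) = 220; x_2 ≥ 7 gives C(8,3) = 56; x_3 ≥ 4 gives C(11,3) = 165; x_4 ≥ 6 gives C(9,3) = 84. Together 525.
Add back pairs where two caps are both exceeded: 10 + 56 + 20 + 4 + 0 + 10 = 100.
By inclusion–exclusion the count is 455 − 525 + 100 = 30.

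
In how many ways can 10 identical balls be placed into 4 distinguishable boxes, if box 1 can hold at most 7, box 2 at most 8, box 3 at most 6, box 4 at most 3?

168

Without the upper bounds there are C(13,3) = 286 ways to split 10 among 4 boxes.
Subtract solutions that violate a single cap (substitute x_i' = x_i − (cap_i+1)): x_1 ≥ 8 gives C(5,3) = 10; x_2 ≥ 9 gives C(4,3) = 4; x_3 ≥ 7 gives C(6,3) = 20; x_4 ≥ 4 gives C(9,3) = 84. Together 118.
No two caps can be exceeded simultaneously, so the pair terms are all 0.
By inclusion–exclusion the count is 286 − 118 + 0 = 168.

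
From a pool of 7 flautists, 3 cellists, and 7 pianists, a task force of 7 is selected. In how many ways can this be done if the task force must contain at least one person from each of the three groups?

15778

With no constraint there are C(17,7) = 19448 possible selections.
Subtract selections that omit an entire group: no flautists → C(10,7) = 120; no cellists → C(14,7) = 3432; no pianists → C(10,7) = 120.
Add back selections omitting two groups (i.e. drawn from a single group): C(7,7) + C(3,7) + C(7,7) = 2.
By inclusion–exclusion: 19448 − 3672 + 2 = 15778.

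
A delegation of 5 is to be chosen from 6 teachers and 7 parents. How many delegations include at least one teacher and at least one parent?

1260

Unrestricted: C(13,5) = 1287 ways to pick any 5 of the 13.
Subtract selections that omit an entire group: no teachers → C(7,5) = 21; no parents → C(6,5) = 6.
Both groups omitted at once is impossible, so 1287 − 27 = 1260.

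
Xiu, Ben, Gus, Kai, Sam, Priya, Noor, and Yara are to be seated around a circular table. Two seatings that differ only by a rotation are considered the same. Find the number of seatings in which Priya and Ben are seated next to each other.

1440

Treat {Priya, Ben} as one unit (2 internal orders) and seat the resulting 7 units around the table: (6)! circular arrangements.
So 2 × (6)! = 2 × 720 = 1440.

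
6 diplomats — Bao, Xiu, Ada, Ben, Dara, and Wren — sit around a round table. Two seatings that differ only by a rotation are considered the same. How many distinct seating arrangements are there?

Fix one person's seat to break rotational symmetry; the remaining 5 people can be arranged in (5)! = 120 ways.

120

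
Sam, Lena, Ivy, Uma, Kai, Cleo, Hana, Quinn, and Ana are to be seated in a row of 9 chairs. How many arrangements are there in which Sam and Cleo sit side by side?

80640

Glue Sam and Cleo into one block (2 internal orders), leaving 8 units to arrange in a row.
That gives 2 × 8! = 2 × 40320 = 80640.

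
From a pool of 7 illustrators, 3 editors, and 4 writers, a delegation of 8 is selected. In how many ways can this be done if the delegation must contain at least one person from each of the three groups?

2793

Unrestricted: C(14,8) = 3003 ways to pick any 8 of the 14.
Subtract selections that omit an entire group: no illustrators → C(7,8) = 0; no editors → C(11,8) = 165; no writers → C(10,8) = 45.
Add back selections omitting two groups (i.e. drawn from a single group): C(7,8) + C(3,8) + C(4,8) = 0.
By inclusion–exclusion: 3003 − 210 + 0 = 2793.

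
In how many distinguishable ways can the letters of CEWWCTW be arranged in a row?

Letter multiplicities in CEWWCTW: C×2, E×1, T×1, W×3.
Dividing 7! = 5040 by 3!·2! = 12 for the repeated letters gives 420.

420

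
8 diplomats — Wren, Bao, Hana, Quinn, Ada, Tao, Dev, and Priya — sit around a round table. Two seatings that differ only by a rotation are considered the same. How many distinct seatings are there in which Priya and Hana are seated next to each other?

1440

Glue Priya and Hana into a block (2 internal orders). Seating 7 units around a circle gives (6)! arrangements.
So 2 × (6)! = 2 × 720 = 1440.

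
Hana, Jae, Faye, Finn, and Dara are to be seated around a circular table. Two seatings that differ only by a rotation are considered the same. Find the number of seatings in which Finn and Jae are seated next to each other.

12

Treat {Finn, Jae} as one unit (2 internal orders) and seat the resulting 4 units around the table: (3)! circular arrangements.
So 2 × (3)! = 2 × 6 = 12.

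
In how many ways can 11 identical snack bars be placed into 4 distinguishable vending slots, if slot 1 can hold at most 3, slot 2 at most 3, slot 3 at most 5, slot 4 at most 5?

By stars and bars, unrestricted non-negative solutions to x_1+…+x_4 = 11 number C(11+3,3) = 364.
Subtract solutions that violate a single cap (substitute x_i' = x_i − (cap_i+1)): x_1 ≥ 4 gives C(10,3) = 120; x_2 ≥ 4 gives C(10,3) = 120; x_3 ≥ 6 gives C(8,3) = 56; x_4 ≥ 6 gives C(8,3) = 56. Together 352.
Add back pairs where two caps are both exceeded: 20 + 4 + 4 + 4 + 4 + 0 = 36.
By inclusion–exclusion the count is 364 − 352 + 36 = 48.

48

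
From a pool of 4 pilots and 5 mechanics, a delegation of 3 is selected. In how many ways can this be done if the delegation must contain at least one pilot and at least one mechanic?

70

Unrestricted: C(9,3) = 84 ways to pick any 3 of the 9.
Selections missing a whole group: no pilots → C(5,3) = 10; no mechanics → C(4,3) = 4.
Both groups omitted at once is impossible, so 84 − 14 = 70.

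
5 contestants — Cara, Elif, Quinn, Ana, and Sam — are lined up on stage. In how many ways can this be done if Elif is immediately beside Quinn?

Treat {Elif, Quinn} as a single unit. There are 4 units to order, and the pair itself can be ordered 2 ways.
That gives 2 × 4! = 2 × 24 = 48.

48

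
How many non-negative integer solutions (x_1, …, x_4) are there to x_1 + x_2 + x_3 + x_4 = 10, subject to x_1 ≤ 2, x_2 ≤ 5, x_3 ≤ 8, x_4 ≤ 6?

Ignoring the caps, the number of non-negative solutions to x_1+…+x_4 = 10 is C(13,3) = 286.
Subtract solutions that violate a single cap (substitute x_i' = x_i − (cap_i+1)): x_1 ≥ 3 gives C(10,3) = 120; x_2 ≥ 6 gives C(7,3) = 35; x_3 ≥ 9 gives C(4,3) = 4; x_4 ≥ 7 gives C(6,3) = 20. Together 179.
Add back pairs where two caps are both exceeded: 4 + 0 + 1 + 0 + 0 + 0 = 5.
By inclusion–exclusion the count is 286 − 179 + 5 = 112.

112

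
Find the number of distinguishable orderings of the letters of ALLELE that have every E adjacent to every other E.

Treat the 2 copies of E as a single block. The multiset to arrange is then {EE, A, L, L, L}, 5 items in all.
That gives (5)!/(3!) = 20 arrangements.

20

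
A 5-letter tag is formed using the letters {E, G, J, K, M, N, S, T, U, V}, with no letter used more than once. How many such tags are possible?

This is a permutation of 5 out of 10: P(10,5) = 10!/5!.
10 × 9 × 8 × 7 × 6 = 30240.

30240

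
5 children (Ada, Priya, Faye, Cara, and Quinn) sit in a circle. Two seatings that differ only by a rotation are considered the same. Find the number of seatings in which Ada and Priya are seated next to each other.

Glue Ada and Priya into a block (2 internal orders). Seating 4 units around a circle gives (3)! arrangements.
So 2 × (3)! = 2 × 6 = 12.

12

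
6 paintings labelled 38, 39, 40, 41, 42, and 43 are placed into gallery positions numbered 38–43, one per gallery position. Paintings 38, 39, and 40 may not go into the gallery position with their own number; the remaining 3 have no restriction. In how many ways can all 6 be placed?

Let Aᵢ (for i ∈ {38, 39, 40}) be the placements that put painting i in its forbidden gallery position. Any j of these fix j positions, leaving (6−j)! ways to fill the rest, and there are C(3,j) ways to pick which j.
By inclusion–exclusion, the number of valid placements is Σ_{j=0}^{3} (−1)^j C(3,j)·(6−j)!.
Computing: 720 − 360 + 72 − 6 = 426.

426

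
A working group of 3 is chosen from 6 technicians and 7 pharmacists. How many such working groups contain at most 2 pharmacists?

251

Split by how many pharmacists are chosen (0 through 2).
Sum: C(7,0)·C(6,3) + C(7,1)·C(6,2) + C(7,2)·C(6,1) = 20 + 105 + 126 = 251.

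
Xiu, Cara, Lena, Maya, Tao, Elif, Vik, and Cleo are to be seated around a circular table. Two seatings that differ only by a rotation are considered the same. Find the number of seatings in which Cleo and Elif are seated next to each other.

1440

Treat {Cleo, Elif} as one unit (2 internal orders) and seat the resulting 7 units around the table: (6)! circular arrangements.
So 2 × (6)! = 2 × 720 = 1440.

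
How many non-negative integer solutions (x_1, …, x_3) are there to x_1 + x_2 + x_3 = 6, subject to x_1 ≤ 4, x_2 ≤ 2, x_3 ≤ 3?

9

Ignoring the caps, the number of non-negative solutions to x_1+…+x_3 = 6 is C(8,2) = 28.
Subtract solutions that violate a single cap (substitute x_i' = x_i − (cap_i+1)): x_1 ≥ 5 gives C(3,2) = 3; x_2 ≥ 3 gives C(5,2) = 10; x_3 ≥ 4 gives C(4,2) = 6. Together 19.
No two caps can be exceeded simultaneously, so the pair terms are all 0.
By inclusion–exclusion the count is 28 − 19 + 0 = 9.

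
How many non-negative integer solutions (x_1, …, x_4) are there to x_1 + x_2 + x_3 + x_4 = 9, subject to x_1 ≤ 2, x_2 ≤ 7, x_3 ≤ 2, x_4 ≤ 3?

32

By stars and bars, unrestricted non-negative solutions to x_1+…+x_4 = 9 number C(9+3,3) = 220.
Subtract solutions that violate a single cap (substitute x_i' = x_i − (cap_i+1)): x_1 ≥ 3 gives C(9,3) = 84; x_2 ≥ 8 gives C(4,3) = 4; x_3 ≥ 3 gives C(9,3) = 84; x_4 ≥ 4 gives C(8,3) = 56. Together 228.
Add back pairs where two caps are both exceeded: 0 + 20 + 10 + 0 + 0 + 10 = 40.
By inclusion–exclusion the count is 220 − 228 + 40 = 32.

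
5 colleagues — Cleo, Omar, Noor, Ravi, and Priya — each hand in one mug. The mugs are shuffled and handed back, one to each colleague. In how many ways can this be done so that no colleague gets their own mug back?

44

This is the derangement count D_5: permutations of 5 items with no fixed point.
By inclusion–exclusion this is Σ_{j=0}^{5} (−1)^j C(5,j)·(5−j)!.
Computing: 120 − 120 + 60 − 20 + 5 − 1 = 44.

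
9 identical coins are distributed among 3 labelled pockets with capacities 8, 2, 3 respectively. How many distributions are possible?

Ignoring the caps, the number of non-negative solutions to x_1+…+x_3 = 9 is C(11,2) = 55.
Subtract solutions that violate a single cap (substitute x_i' = x_i − (cap_i+1)): x_1 ≥ 9 gives C(2,2) = 1; x_2 ≥ 3 gives C(8,2) = 28; x_3 ≥ 4 gives C(7,2) = 21. Together 50.
Add back pairs where two caps are both exceeded: 0 + 0 + 6 = 6.
By inclusion–exclusion the count is 55 − 50 + 6 = 11.

11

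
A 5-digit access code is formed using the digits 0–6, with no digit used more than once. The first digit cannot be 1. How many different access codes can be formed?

The first digit has 7−1 = 6 choices (anything except 1).
The remaining 4 digits are filled from the other 6 symbols without repetition: 6 × 5 × 4 × 3 = 360.
Total: 6 × 360 = 2160.

2160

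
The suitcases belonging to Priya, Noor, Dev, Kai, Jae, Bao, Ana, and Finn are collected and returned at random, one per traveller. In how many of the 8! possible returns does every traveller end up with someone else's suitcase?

This is the derangement count D_8: permutations of 8 items with no fixed point.
By inclusion–exclusion this is Σ_{j=0}^{8} (−1)^j C(8,j)·(8−j)!.
Computing: 40320 − 40320 + 20160 − 6720 + 1680 − 336 + 56 − 8 + 1 = 14833.

14833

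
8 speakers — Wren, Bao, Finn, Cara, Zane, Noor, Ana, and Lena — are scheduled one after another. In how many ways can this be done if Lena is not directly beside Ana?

30240

There are 8! = 40320 arrangements in all. If Lena and Ana are adjacent, merging them into one block gives 2·(7)! = 10080 arrangements.
Complementary counting: 40320 − 10080 = 30240.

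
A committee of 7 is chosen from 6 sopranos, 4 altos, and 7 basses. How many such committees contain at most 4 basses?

18432

Split by how many basses are chosen (0 through 4).
Sum: C(7,0)·C(10,7) + C(7,1)·C(10,6) + C(7,2)·C(10,5) + C(7,3)·C(10,4) + C(7,4)·C(10,3) = 120 + 1470 + 5292 + 7350 + 4200 = 18432.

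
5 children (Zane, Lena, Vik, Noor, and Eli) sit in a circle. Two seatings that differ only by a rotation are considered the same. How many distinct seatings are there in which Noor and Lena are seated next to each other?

Treat {Noor, Lena} as one unit (2 internal orders) and seat the resulting 4 units around the table: (3)! circular arrangements.
So 2 × (3)! = 2 × 6 = 12.

12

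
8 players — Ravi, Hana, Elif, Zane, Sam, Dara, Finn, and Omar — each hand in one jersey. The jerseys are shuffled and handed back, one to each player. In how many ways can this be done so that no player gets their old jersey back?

Let Aᵢ be the assignments in which player i gets their old jersey. We want the size of the complement of A₁∪…∪A_8.
By inclusion–exclusion this is Σ_{j=0}^{8} (−1)^j C(8,j)·(8−j)!.
Computing: 40320 − 40320 + 20160 − 6720 + 1680 − 336 + 56 − 8 + 1 = 14833.

14833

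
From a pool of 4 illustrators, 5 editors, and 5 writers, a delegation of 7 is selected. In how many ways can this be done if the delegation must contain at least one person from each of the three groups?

3240

With no constraint there are C(14,7) = 3432 possible selections.
Selections missing a whole group: no illustrators → C(10,7) = 120; no editors → C(9,7) = 36; no writers → C(9,7) = 36.
Add back selections omitting two groups (i.e. drawn from a single group): C(4,7) + C(5,7) + C(5,7) = 0.
By inclusion–exclusion: 3432 − 192 + 0 = 3240.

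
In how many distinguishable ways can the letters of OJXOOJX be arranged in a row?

Letter multiplicities in OJXOOJX: J×2, O×3, X×2.
So there are 7! / (3!·2!·2!) = 210 distinguishable arrangements.

210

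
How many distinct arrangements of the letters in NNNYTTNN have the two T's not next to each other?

126

Total arrangements of NNNYTTNN: 8!/(5!·2!) = 168.
If the two T's are adjacent, glue them into one block, leaving 7 items to arrange: (7)!/(5!) = 42 ways.
Hence 168 − 42 = 126.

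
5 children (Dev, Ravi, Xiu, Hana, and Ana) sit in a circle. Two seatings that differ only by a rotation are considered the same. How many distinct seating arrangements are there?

Around a circle, 5 distinct people have 5!/5 = (4)! = 24 rotationally distinct seatings.

24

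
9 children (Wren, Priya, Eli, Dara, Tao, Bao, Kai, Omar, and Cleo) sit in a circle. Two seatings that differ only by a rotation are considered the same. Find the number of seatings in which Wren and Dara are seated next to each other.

10080

Glue Wren and Dara into a block (2 internal orders). Seating 8 units around a circle gives (7)! arrangements.
So 2 × (7)! = 2 × 5040 = 10080.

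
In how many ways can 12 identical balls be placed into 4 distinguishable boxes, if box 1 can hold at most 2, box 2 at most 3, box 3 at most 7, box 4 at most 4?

30

Without the upper bounds there are C(15,3) = 455 ways to split 12 among 4 boxes.
Subtract solutions that violate a single cap (substitute x_i' = x_i − (cap_i+1)): x_1 ≥ 3 gives C(12,3) = 220; x_2 ≥ 4 gives C(11,3) = 165; x_3 ≥ 8 gives C(7,3) = 35; x_4 ≥ 5 gives C(10,3) = 120. Together 540.
Add back pairs where two caps are both exceeded: 56 + 4 + 35 + 1 + 20 + 0 = 116.
Subtract triples: 0 + 1 + 0 + 0 = 1.
By inclusion–exclusion the count is 455 − 540 + 116 − 1 = 30.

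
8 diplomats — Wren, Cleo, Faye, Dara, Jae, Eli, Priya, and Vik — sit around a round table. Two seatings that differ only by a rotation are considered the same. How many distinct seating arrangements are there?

5040

Seat Wren anywhere (absorbing the rotational symmetry), then permute the other 7: (7)! = 5040.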